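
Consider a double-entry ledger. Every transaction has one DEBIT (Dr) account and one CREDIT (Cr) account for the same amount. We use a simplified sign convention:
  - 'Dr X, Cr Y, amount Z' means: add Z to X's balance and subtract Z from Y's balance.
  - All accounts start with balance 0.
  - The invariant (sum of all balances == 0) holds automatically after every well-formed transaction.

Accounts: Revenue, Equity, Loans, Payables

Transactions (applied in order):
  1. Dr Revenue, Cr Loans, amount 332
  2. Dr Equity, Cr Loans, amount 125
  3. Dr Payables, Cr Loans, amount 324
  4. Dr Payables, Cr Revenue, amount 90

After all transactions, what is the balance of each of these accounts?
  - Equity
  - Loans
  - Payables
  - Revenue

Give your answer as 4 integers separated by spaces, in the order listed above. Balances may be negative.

After txn 1 (Dr Revenue, Cr Loans, amount 332): Loans=-332 Revenue=332
After txn 2 (Dr Equity, Cr Loans, amount 125): Equity=125 Loans=-457 Revenue=332
After txn 3 (Dr Payables, Cr Loans, amount 324): Equity=125 Loans=-781 Payables=324 Revenue=332
After txn 4 (Dr Payables, Cr Revenue, amount 90): Equity=125 Loans=-781 Payables=414 Revenue=242

Answer: 125 -781 414 242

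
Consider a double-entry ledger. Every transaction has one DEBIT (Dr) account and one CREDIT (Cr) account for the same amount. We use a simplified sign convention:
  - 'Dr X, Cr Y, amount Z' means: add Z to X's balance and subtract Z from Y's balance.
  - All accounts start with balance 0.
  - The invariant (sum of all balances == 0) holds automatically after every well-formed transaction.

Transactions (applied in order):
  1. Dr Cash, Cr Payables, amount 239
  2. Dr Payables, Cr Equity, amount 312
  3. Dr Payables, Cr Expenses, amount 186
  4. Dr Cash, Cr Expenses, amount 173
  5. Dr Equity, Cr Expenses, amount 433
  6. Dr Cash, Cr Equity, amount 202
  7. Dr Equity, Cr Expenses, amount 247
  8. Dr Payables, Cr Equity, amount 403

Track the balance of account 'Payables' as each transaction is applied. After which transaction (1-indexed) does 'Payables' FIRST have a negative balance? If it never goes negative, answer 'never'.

After txn 1: Payables=-239

Answer: 1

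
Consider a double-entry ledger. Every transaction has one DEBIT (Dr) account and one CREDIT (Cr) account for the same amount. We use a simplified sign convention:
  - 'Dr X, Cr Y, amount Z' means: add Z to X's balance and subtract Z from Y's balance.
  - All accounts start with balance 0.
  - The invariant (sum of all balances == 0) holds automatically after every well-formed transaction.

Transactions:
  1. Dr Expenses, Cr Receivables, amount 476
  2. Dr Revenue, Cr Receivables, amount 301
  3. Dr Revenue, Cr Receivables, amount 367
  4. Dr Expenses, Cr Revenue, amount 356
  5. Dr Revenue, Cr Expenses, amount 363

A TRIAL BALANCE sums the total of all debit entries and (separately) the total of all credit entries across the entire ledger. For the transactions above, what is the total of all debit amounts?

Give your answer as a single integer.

Txn 1: debit+=476
Txn 2: debit+=301
Txn 3: debit+=367
Txn 4: debit+=356
Txn 5: debit+=363
Total debits = 1863

Answer: 1863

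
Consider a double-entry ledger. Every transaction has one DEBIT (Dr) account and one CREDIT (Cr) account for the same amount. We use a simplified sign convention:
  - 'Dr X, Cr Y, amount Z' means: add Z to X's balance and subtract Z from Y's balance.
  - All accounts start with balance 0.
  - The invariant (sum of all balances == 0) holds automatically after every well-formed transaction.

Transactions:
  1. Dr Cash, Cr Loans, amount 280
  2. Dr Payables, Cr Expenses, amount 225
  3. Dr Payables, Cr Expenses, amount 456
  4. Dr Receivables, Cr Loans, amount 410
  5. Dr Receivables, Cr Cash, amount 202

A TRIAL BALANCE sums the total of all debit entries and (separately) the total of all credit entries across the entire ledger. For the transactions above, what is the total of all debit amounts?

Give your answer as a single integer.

Answer: 1573

Derivation:
Txn 1: debit+=280
Txn 2: debit+=225
Txn 3: debit+=456
Txn 4: debit+=410
Txn 5: debit+=202
Total debits = 1573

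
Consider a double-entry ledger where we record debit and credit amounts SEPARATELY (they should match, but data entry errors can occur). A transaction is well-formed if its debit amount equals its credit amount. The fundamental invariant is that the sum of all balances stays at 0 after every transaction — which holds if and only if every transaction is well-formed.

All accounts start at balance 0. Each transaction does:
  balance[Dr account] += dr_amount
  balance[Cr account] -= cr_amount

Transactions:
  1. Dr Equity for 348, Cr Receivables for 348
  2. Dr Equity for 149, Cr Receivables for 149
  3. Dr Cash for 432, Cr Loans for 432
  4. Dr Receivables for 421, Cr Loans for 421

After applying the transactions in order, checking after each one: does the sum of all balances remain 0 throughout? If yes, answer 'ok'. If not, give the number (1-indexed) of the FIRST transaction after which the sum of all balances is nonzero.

After txn 1: dr=348 cr=348 sum_balances=0
After txn 2: dr=149 cr=149 sum_balances=0
After txn 3: dr=432 cr=432 sum_balances=0
After txn 4: dr=421 cr=421 sum_balances=0

Answer: ok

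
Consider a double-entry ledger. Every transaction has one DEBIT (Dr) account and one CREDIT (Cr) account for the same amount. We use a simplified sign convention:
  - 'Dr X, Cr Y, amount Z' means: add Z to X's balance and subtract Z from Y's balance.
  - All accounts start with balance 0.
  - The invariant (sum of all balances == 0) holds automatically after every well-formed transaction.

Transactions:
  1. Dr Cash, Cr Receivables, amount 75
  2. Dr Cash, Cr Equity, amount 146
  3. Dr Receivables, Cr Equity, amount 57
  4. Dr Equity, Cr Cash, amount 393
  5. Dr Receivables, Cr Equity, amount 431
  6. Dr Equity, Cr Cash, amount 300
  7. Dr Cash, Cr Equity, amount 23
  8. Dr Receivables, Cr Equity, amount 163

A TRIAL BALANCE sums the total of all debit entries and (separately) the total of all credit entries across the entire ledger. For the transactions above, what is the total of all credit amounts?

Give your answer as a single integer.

Txn 1: credit+=75
Txn 2: credit+=146
Txn 3: credit+=57
Txn 4: credit+=393
Txn 5: credit+=431
Txn 6: credit+=300
Txn 7: credit+=23
Txn 8: credit+=163
Total credits = 1588

Answer: 1588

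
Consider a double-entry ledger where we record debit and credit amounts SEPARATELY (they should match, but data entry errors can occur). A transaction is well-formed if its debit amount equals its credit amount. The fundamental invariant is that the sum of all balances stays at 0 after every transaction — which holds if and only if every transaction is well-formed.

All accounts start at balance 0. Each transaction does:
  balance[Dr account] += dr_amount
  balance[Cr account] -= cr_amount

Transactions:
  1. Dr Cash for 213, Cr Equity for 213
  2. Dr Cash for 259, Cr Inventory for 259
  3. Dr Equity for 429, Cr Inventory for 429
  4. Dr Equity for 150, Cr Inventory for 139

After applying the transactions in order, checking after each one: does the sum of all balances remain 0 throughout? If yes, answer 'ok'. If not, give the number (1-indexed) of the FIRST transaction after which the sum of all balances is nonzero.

After txn 1: dr=213 cr=213 sum_balances=0
After txn 2: dr=259 cr=259 sum_balances=0
After txn 3: dr=429 cr=429 sum_balances=0
After txn 4: dr=150 cr=139 sum_balances=11

Answer: 4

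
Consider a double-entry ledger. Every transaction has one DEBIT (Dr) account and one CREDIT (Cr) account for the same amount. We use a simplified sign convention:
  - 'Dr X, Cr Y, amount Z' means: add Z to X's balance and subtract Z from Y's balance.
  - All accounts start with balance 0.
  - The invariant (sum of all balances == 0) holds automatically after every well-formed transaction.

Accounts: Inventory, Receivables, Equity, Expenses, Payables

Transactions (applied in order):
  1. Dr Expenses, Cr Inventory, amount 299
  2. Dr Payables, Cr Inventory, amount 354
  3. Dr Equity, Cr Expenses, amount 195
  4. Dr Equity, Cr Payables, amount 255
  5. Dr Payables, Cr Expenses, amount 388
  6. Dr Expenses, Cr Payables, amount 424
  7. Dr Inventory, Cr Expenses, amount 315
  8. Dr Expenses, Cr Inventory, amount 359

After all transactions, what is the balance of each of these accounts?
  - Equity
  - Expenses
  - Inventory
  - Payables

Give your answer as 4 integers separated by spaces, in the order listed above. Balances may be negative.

Answer: 450 184 -697 63

Derivation:
After txn 1 (Dr Expenses, Cr Inventory, amount 299): Expenses=299 Inventory=-299
After txn 2 (Dr Payables, Cr Inventory, amount 354): Expenses=299 Inventory=-653 Payables=354
After txn 3 (Dr Equity, Cr Expenses, amount 195): Equity=195 Expenses=104 Inventory=-653 Payables=354
After txn 4 (Dr Equity, Cr Payables, amount 255): Equity=450 Expenses=104 Inventory=-653 Payables=99
After txn 5 (Dr Payables, Cr Expenses, amount 388): Equity=450 Expenses=-284 Inventory=-653 Payables=487
After txn 6 (Dr Expenses, Cr Payables, amount 424): Equity=450 Expenses=140 Inventory=-653 Payables=63
After txn 7 (Dr Inventory, Cr Expenses, amount 315): Equity=450 Expenses=-175 Inventory=-338 Payables=63
After txn 8 (Dr Expenses, Cr Inventory, amount 359): Equity=450 Expenses=184 Inventory=-697 Payables=63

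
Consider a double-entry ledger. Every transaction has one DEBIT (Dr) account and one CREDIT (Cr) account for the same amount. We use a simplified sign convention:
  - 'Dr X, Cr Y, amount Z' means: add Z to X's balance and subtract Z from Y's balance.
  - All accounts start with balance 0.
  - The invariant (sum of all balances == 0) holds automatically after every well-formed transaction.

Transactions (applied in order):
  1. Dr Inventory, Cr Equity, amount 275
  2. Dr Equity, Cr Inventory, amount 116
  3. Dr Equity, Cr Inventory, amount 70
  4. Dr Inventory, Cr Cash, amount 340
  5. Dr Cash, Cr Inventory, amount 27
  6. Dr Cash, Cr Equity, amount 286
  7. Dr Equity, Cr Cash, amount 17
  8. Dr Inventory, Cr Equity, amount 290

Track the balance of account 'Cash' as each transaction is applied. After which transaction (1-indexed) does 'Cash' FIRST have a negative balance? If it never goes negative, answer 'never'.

After txn 1: Cash=0
After txn 2: Cash=0
After txn 3: Cash=0
After txn 4: Cash=-340

Answer: 4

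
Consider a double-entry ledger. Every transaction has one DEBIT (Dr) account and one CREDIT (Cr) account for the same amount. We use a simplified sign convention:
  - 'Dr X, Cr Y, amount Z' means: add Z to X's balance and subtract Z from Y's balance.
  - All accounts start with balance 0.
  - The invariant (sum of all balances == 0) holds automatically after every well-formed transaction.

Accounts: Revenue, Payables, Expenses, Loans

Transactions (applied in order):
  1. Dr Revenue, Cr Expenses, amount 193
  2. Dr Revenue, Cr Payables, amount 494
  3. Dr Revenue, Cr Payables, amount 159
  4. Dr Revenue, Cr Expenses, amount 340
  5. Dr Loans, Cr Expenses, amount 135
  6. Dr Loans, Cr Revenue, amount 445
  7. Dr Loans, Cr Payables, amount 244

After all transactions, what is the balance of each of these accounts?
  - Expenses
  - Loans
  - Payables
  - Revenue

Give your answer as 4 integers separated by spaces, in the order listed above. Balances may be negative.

Answer: -668 824 -897 741

Derivation:
After txn 1 (Dr Revenue, Cr Expenses, amount 193): Expenses=-193 Revenue=193
After txn 2 (Dr Revenue, Cr Payables, amount 494): Expenses=-193 Payables=-494 Revenue=687
After txn 3 (Dr Revenue, Cr Payables, amount 159): Expenses=-193 Payables=-653 Revenue=846
After txn 4 (Dr Revenue, Cr Expenses, amount 340): Expenses=-533 Payables=-653 Revenue=1186
After txn 5 (Dr Loans, Cr Expenses, amount 135): Expenses=-668 Loans=135 Payables=-653 Revenue=1186
After txn 6 (Dr Loans, Cr Revenue, amount 445): Expenses=-668 Loans=580 Payables=-653 Revenue=741
After txn 7 (Dr Loans, Cr Payables, amount 244): Expenses=-668 Loans=824 Payables=-897 Revenue=741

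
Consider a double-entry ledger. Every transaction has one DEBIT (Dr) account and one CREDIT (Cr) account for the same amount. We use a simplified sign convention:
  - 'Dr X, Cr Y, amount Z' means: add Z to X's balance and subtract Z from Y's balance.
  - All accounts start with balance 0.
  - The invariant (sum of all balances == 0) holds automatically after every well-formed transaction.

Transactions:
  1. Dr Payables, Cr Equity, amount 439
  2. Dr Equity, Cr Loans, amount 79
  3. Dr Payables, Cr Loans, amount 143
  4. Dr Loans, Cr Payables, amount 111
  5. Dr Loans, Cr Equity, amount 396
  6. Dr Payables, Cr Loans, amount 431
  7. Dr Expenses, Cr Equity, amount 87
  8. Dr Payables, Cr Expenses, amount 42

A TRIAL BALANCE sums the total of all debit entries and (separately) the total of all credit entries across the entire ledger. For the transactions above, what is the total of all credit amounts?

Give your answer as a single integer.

Txn 1: credit+=439
Txn 2: credit+=79
Txn 3: credit+=143
Txn 4: credit+=111
Txn 5: credit+=396
Txn 6: credit+=431
Txn 7: credit+=87
Txn 8: credit+=42
Total credits = 1728

Answer: 1728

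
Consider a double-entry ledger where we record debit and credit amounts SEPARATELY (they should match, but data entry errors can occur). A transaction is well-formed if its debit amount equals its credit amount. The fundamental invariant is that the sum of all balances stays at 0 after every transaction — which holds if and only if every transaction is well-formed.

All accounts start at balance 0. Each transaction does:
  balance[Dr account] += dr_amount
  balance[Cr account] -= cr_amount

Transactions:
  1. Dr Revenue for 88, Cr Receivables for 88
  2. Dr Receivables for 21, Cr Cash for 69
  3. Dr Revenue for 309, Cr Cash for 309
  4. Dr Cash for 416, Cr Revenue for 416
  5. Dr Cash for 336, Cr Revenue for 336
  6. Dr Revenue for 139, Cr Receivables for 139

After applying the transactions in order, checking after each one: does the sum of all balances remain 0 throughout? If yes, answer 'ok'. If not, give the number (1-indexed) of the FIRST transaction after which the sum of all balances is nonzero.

Answer: 2

Derivation:
After txn 1: dr=88 cr=88 sum_balances=0
After txn 2: dr=21 cr=69 sum_balances=-48
After txn 3: dr=309 cr=309 sum_balances=-48
After txn 4: dr=416 cr=416 sum_balances=-48
After txn 5: dr=336 cr=336 sum_balances=-48
After txn 6: dr=139 cr=139 sum_balances=-48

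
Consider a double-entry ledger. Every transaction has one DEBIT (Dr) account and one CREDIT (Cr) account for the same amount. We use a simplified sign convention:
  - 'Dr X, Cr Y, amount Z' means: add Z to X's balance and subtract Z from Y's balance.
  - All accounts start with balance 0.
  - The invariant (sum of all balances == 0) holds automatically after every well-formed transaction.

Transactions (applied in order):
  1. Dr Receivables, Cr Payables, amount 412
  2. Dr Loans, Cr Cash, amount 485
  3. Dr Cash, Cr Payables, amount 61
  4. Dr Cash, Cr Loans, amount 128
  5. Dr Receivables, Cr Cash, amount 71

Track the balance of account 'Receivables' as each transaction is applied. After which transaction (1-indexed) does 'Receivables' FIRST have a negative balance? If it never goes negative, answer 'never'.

After txn 1: Receivables=412
After txn 2: Receivables=412
After txn 3: Receivables=412
After txn 4: Receivables=412
After txn 5: Receivables=483

Answer: never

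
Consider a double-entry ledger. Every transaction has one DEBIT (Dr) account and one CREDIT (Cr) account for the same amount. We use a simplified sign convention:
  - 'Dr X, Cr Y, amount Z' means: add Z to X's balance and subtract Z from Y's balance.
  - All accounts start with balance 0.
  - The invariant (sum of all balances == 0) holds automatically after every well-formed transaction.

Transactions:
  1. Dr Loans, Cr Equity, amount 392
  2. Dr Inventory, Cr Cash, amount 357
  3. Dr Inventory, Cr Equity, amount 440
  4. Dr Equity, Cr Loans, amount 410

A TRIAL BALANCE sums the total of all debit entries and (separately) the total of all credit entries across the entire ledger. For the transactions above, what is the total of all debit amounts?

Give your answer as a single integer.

Answer: 1599

Derivation:
Txn 1: debit+=392
Txn 2: debit+=357
Txn 3: debit+=440
Txn 4: debit+=410
Total debits = 1599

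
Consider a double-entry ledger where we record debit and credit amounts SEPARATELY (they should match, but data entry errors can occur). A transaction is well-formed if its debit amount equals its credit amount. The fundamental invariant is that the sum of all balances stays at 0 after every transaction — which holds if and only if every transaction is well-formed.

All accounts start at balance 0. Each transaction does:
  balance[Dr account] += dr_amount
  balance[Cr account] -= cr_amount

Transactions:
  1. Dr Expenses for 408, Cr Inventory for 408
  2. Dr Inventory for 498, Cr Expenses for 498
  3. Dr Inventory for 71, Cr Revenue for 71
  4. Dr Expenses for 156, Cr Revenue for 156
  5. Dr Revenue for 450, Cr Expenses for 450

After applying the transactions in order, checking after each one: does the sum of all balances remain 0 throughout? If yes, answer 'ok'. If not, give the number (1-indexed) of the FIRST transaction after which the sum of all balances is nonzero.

Answer: ok

Derivation:
After txn 1: dr=408 cr=408 sum_balances=0
After txn 2: dr=498 cr=498 sum_balances=0
After txn 3: dr=71 cr=71 sum_balances=0
After txn 4: dr=156 cr=156 sum_balances=0
After txn 5: dr=450 cr=450 sum_balances=0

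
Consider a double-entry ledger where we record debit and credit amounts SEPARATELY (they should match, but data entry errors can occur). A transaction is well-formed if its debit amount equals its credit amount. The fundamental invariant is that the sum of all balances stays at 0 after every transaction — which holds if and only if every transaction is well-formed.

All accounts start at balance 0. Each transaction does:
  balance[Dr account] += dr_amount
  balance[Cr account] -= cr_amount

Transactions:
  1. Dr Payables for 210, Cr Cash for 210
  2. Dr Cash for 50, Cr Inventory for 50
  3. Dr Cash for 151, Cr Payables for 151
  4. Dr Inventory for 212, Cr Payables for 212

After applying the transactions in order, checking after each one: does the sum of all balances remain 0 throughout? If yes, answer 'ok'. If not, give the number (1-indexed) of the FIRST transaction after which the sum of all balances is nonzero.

After txn 1: dr=210 cr=210 sum_balances=0
After txn 2: dr=50 cr=50 sum_balances=0
After txn 3: dr=151 cr=151 sum_balances=0
After txn 4: dr=212 cr=212 sum_balances=0

Answer: ok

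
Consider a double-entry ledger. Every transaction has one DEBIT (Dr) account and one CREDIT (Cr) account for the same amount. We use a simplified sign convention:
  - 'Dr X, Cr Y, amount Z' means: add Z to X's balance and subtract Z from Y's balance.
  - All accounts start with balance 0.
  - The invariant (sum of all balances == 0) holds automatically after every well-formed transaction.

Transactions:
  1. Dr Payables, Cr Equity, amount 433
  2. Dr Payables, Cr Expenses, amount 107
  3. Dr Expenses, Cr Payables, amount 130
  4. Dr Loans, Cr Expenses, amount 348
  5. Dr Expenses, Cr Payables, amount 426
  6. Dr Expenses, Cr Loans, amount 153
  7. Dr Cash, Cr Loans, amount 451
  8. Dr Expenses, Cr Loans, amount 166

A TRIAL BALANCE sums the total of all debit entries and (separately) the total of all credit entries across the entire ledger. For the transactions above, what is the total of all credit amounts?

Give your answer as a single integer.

Answer: 2214

Derivation:
Txn 1: credit+=433
Txn 2: credit+=107
Txn 3: credit+=130
Txn 4: credit+=348
Txn 5: credit+=426
Txn 6: credit+=153
Txn 7: credit+=451
Txn 8: credit+=166
Total credits = 2214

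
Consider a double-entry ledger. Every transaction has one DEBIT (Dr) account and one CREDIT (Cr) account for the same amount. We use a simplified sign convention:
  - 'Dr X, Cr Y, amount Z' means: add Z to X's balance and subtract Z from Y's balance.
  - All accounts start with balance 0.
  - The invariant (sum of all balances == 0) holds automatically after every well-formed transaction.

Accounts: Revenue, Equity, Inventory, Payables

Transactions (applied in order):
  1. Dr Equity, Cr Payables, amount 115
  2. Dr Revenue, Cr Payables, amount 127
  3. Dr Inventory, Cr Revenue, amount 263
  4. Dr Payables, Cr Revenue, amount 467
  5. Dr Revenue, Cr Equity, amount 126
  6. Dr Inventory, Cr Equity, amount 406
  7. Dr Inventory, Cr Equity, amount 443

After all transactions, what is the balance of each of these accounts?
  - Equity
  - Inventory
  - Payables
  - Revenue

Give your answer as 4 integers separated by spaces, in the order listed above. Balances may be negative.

Answer: -860 1112 225 -477

Derivation:
After txn 1 (Dr Equity, Cr Payables, amount 115): Equity=115 Payables=-115
After txn 2 (Dr Revenue, Cr Payables, amount 127): Equity=115 Payables=-242 Revenue=127
After txn 3 (Dr Inventory, Cr Revenue, amount 263): Equity=115 Inventory=263 Payables=-242 Revenue=-136
After txn 4 (Dr Payables, Cr Revenue, amount 467): Equity=115 Inventory=263 Payables=225 Revenue=-603
After txn 5 (Dr Revenue, Cr Equity, amount 126): Equity=-11 Inventory=263 Payables=225 Revenue=-477
After txn 6 (Dr Inventory, Cr Equity, amount 406): Equity=-417 Inventory=669 Payables=225 Revenue=-477
After txn 7 (Dr Inventory, Cr Equity, amount 443): Equity=-860 Inventory=1112 Payables=225 Revenue=-477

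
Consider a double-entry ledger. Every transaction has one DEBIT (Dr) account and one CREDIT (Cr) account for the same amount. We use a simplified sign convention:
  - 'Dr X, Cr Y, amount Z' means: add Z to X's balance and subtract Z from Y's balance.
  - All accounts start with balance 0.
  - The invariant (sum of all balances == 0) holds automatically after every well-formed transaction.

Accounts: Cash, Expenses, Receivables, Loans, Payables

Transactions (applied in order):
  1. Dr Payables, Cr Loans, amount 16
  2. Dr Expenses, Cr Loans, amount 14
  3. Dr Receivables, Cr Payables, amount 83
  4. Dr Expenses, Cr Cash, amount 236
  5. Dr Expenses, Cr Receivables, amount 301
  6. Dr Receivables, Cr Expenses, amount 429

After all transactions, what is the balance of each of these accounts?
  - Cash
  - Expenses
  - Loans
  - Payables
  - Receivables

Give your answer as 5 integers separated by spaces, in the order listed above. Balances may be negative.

After txn 1 (Dr Payables, Cr Loans, amount 16): Loans=-16 Payables=16
After txn 2 (Dr Expenses, Cr Loans, amount 14): Expenses=14 Loans=-30 Payables=16
After txn 3 (Dr Receivables, Cr Payables, amount 83): Expenses=14 Loans=-30 Payables=-67 Receivables=83
After txn 4 (Dr Expenses, Cr Cash, amount 236): Cash=-236 Expenses=250 Loans=-30 Payables=-67 Receivables=83
After txn 5 (Dr Expenses, Cr Receivables, amount 301): Cash=-236 Expenses=551 Loans=-30 Payables=-67 Receivables=-218
After txn 6 (Dr Receivables, Cr Expenses, amount 429): Cash=-236 Expenses=122 Loans=-30 Payables=-67 Receivables=211

Answer: -236 122 -30 -67 211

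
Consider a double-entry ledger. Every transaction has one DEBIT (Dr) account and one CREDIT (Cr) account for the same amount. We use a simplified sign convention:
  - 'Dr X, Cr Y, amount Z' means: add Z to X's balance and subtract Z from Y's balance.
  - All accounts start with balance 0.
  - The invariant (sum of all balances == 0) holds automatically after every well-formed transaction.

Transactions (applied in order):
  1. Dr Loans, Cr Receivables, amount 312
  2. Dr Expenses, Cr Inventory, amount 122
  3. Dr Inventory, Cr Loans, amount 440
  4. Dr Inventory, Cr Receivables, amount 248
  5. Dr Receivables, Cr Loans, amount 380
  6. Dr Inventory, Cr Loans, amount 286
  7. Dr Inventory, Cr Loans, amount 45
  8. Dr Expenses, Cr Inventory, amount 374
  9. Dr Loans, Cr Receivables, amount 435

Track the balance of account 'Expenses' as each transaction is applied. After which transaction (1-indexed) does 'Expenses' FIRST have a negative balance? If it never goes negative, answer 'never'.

Answer: never

Derivation:
After txn 1: Expenses=0
After txn 2: Expenses=122
After txn 3: Expenses=122
After txn 4: Expenses=122
After txn 5: Expenses=122
After txn 6: Expenses=122
After txn 7: Expenses=122
After txn 8: Expenses=496
After txn 9: Expenses=496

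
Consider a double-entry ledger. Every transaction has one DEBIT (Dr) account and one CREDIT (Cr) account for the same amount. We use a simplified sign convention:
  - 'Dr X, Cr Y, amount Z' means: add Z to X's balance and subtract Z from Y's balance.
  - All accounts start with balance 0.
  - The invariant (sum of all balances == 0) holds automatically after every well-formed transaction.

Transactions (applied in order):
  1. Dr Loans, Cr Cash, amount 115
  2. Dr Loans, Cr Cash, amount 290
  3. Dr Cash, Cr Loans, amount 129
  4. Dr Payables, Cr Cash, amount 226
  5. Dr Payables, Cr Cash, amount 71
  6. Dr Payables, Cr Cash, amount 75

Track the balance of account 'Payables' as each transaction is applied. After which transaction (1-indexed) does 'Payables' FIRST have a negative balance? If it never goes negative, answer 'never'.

After txn 1: Payables=0
After txn 2: Payables=0
After txn 3: Payables=0
After txn 4: Payables=226
After txn 5: Payables=297
After txn 6: Payables=372

Answer: never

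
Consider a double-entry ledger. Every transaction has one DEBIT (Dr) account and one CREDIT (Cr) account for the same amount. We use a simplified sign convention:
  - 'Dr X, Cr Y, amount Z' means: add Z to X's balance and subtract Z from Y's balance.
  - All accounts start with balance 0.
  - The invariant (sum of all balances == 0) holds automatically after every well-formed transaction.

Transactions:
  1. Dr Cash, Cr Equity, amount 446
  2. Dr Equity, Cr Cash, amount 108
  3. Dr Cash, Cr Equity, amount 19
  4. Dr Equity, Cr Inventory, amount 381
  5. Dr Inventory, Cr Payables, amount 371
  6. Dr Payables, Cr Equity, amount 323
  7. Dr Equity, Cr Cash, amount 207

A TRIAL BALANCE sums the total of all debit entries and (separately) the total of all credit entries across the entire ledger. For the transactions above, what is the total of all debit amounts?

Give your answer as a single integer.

Txn 1: debit+=446
Txn 2: debit+=108
Txn 3: debit+=19
Txn 4: debit+=381
Txn 5: debit+=371
Txn 6: debit+=323
Txn 7: debit+=207
Total debits = 1855

Answer: 1855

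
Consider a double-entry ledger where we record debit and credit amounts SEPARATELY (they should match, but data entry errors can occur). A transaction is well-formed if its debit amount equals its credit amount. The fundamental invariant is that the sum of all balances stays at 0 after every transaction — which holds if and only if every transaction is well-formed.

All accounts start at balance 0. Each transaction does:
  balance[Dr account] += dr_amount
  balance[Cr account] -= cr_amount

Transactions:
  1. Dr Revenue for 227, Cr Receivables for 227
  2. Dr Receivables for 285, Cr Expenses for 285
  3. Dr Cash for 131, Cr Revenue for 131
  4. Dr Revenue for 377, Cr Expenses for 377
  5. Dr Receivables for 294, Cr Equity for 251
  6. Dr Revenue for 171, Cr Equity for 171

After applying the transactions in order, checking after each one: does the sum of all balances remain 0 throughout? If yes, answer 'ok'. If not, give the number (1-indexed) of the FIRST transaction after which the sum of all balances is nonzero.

Answer: 5

Derivation:
After txn 1: dr=227 cr=227 sum_balances=0
After txn 2: dr=285 cr=285 sum_balances=0
After txn 3: dr=131 cr=131 sum_balances=0
After txn 4: dr=377 cr=377 sum_balances=0
After txn 5: dr=294 cr=251 sum_balances=43
After txn 6: dr=171 cr=171 sum_balances=43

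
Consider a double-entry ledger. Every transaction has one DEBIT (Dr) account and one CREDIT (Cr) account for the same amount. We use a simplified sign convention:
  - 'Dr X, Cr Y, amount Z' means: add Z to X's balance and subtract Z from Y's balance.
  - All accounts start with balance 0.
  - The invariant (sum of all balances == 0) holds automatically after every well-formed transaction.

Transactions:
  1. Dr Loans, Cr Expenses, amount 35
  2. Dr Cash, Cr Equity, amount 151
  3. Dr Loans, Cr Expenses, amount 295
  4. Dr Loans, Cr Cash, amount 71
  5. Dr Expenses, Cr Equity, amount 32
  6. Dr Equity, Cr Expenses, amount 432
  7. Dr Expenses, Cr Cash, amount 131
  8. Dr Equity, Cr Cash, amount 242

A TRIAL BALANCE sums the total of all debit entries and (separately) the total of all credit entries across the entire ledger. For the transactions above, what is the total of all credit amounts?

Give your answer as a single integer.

Txn 1: credit+=35
Txn 2: credit+=151
Txn 3: credit+=295
Txn 4: credit+=71
Txn 5: credit+=32
Txn 6: credit+=432
Txn 7: credit+=131
Txn 8: credit+=242
Total credits = 1389

Answer: 1389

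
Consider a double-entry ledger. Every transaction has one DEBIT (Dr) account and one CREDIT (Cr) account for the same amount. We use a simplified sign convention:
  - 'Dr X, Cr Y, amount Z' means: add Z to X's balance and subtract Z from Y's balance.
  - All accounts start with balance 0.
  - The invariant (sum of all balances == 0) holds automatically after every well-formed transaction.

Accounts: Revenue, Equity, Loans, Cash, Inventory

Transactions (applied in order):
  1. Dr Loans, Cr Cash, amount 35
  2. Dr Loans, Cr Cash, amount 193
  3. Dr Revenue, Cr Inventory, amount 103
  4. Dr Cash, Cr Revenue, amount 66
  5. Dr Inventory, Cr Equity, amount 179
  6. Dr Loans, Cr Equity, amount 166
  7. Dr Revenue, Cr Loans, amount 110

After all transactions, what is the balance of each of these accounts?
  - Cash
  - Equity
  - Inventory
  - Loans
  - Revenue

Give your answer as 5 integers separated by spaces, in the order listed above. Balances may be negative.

Answer: -162 -345 76 284 147

Derivation:
After txn 1 (Dr Loans, Cr Cash, amount 35): Cash=-35 Loans=35
After txn 2 (Dr Loans, Cr Cash, amount 193): Cash=-228 Loans=228
After txn 3 (Dr Revenue, Cr Inventory, amount 103): Cash=-228 Inventory=-103 Loans=228 Revenue=103
After txn 4 (Dr Cash, Cr Revenue, amount 66): Cash=-162 Inventory=-103 Loans=228 Revenue=37
After txn 5 (Dr Inventory, Cr Equity, amount 179): Cash=-162 Equity=-179 Inventory=76 Loans=228 Revenue=37
After txn 6 (Dr Loans, Cr Equity, amount 166): Cash=-162 Equity=-345 Inventory=76 Loans=394 Revenue=37
After txn 7 (Dr Revenue, Cr Loans, amount 110): Cash=-162 Equity=-345 Inventory=76 Loans=284 Revenue=147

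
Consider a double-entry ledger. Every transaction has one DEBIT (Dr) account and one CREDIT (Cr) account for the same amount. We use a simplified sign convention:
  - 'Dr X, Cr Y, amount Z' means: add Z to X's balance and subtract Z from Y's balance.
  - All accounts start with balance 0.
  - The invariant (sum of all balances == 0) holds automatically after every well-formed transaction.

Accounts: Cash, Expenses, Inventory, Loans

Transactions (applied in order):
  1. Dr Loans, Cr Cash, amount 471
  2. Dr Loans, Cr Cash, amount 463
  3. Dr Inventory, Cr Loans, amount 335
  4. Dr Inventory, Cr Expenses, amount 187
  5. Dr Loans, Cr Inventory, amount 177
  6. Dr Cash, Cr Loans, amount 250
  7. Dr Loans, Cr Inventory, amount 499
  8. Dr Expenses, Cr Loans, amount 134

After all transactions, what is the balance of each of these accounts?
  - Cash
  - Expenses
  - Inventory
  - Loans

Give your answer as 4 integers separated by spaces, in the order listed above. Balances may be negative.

Answer: -684 -53 -154 891

Derivation:
After txn 1 (Dr Loans, Cr Cash, amount 471): Cash=-471 Loans=471
After txn 2 (Dr Loans, Cr Cash, amount 463): Cash=-934 Loans=934
After txn 3 (Dr Inventory, Cr Loans, amount 335): Cash=-934 Inventory=335 Loans=599
After txn 4 (Dr Inventory, Cr Expenses, amount 187): Cash=-934 Expenses=-187 Inventory=522 Loans=599
After txn 5 (Dr Loans, Cr Inventory, amount 177): Cash=-934 Expenses=-187 Inventory=345 Loans=776
After txn 6 (Dr Cash, Cr Loans, amount 250): Cash=-684 Expenses=-187 Inventory=345 Loans=526
After txn 7 (Dr Loans, Cr Inventory, amount 499): Cash=-684 Expenses=-187 Inventory=-154 Loans=1025
After txn 8 (Dr Expenses, Cr Loans, amount 134): Cash=-684 Expenses=-53 Inventory=-154 Loans=891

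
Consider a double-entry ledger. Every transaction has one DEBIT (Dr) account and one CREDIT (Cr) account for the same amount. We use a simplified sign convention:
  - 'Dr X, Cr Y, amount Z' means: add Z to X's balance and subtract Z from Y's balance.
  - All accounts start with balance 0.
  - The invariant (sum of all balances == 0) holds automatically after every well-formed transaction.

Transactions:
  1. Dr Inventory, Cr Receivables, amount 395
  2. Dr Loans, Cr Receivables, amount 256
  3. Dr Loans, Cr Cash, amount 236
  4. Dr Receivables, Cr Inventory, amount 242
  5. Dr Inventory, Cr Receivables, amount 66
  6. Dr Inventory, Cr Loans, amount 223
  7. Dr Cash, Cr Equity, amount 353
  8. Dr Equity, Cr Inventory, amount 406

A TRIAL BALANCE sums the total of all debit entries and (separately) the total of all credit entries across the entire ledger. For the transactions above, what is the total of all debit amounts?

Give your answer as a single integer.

Answer: 2177

Derivation:
Txn 1: debit+=395
Txn 2: debit+=256
Txn 3: debit+=236
Txn 4: debit+=242
Txn 5: debit+=66
Txn 6: debit+=223
Txn 7: debit+=353
Txn 8: debit+=406
Total debits = 2177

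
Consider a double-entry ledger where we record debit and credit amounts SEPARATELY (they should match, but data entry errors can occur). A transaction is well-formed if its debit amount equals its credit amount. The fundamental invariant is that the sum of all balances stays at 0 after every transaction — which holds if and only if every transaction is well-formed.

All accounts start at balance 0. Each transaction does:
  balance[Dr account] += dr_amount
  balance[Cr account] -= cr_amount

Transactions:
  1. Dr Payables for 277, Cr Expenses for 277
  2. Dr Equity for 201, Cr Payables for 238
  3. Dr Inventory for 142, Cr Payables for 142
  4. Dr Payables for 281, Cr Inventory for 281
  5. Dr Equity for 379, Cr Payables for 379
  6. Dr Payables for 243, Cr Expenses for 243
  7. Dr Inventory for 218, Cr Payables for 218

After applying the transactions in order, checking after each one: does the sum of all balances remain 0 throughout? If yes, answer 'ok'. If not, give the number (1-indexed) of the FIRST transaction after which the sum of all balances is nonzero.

After txn 1: dr=277 cr=277 sum_balances=0
After txn 2: dr=201 cr=238 sum_balances=-37
After txn 3: dr=142 cr=142 sum_balances=-37
After txn 4: dr=281 cr=281 sum_balances=-37
After txn 5: dr=379 cr=379 sum_balances=-37
After txn 6: dr=243 cr=243 sum_balances=-37
After txn 7: dr=218 cr=218 sum_balances=-37

Answer: 2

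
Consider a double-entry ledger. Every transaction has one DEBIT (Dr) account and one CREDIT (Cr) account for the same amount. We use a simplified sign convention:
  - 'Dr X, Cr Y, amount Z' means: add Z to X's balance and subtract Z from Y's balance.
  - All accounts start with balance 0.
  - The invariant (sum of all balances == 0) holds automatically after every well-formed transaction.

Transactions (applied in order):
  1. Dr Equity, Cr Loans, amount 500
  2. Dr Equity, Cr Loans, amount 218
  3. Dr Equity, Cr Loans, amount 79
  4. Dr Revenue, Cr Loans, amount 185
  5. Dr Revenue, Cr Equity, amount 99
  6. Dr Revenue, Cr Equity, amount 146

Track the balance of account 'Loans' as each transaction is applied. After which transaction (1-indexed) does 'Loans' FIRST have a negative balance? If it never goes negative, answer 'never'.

Answer: 1

Derivation:
After txn 1: Loans=-500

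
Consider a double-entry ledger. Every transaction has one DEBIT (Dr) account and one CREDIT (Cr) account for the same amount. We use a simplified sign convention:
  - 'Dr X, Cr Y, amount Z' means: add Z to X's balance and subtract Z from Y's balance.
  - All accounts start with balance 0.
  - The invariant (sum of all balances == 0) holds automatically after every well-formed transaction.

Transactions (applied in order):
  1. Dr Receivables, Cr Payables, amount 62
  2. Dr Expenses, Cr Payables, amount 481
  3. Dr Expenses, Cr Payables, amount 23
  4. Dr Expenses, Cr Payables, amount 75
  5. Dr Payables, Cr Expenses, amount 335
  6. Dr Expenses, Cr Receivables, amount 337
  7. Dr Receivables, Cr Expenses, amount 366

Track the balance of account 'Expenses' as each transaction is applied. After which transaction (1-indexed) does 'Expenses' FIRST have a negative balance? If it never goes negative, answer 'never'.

After txn 1: Expenses=0
After txn 2: Expenses=481
After txn 3: Expenses=504
After txn 4: Expenses=579
After txn 5: Expenses=244
After txn 6: Expenses=581
After txn 7: Expenses=215

Answer: never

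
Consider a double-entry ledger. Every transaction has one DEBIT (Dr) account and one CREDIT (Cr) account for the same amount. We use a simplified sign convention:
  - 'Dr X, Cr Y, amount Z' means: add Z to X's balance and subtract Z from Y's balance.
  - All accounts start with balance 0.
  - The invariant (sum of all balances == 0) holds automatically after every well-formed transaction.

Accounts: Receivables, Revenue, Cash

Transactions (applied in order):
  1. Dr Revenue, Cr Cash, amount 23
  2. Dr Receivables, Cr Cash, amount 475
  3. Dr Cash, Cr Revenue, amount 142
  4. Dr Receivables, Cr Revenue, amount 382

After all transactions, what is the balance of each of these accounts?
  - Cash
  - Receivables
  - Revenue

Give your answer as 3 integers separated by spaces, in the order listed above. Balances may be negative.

After txn 1 (Dr Revenue, Cr Cash, amount 23): Cash=-23 Revenue=23
After txn 2 (Dr Receivables, Cr Cash, amount 475): Cash=-498 Receivables=475 Revenue=23
After txn 3 (Dr Cash, Cr Revenue, amount 142): Cash=-356 Receivables=475 Revenue=-119
After txn 4 (Dr Receivables, Cr Revenue, amount 382): Cash=-356 Receivables=857 Revenue=-501

Answer: -356 857 -501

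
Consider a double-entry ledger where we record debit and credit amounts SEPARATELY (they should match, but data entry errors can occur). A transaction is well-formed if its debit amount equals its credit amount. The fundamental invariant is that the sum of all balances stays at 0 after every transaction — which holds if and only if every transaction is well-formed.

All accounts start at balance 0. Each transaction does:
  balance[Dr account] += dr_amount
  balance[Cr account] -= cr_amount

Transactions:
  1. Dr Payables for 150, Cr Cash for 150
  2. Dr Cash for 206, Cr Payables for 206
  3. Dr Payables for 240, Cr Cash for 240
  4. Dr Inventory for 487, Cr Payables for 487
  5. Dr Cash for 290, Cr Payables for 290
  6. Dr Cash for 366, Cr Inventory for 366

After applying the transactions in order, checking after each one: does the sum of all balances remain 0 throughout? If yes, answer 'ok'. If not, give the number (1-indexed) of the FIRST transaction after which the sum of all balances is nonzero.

Answer: ok

Derivation:
After txn 1: dr=150 cr=150 sum_balances=0
After txn 2: dr=206 cr=206 sum_balances=0
After txn 3: dr=240 cr=240 sum_balances=0
After txn 4: dr=487 cr=487 sum_balances=0
After txn 5: dr=290 cr=290 sum_balances=0
After txn 6: dr=366 cr=366 sum_balances=0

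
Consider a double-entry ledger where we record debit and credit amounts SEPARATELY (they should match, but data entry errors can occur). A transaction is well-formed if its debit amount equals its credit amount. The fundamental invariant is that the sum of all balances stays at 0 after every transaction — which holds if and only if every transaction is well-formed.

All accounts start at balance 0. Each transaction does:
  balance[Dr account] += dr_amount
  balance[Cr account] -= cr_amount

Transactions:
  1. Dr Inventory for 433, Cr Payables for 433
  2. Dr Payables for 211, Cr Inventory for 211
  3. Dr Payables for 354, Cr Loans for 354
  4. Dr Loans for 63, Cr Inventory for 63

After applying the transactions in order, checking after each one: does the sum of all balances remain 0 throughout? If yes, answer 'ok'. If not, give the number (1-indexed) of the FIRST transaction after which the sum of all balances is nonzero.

Answer: ok

Derivation:
After txn 1: dr=433 cr=433 sum_balances=0
After txn 2: dr=211 cr=211 sum_balances=0
After txn 3: dr=354 cr=354 sum_balances=0
After txn 4: dr=63 cr=63 sum_balances=0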